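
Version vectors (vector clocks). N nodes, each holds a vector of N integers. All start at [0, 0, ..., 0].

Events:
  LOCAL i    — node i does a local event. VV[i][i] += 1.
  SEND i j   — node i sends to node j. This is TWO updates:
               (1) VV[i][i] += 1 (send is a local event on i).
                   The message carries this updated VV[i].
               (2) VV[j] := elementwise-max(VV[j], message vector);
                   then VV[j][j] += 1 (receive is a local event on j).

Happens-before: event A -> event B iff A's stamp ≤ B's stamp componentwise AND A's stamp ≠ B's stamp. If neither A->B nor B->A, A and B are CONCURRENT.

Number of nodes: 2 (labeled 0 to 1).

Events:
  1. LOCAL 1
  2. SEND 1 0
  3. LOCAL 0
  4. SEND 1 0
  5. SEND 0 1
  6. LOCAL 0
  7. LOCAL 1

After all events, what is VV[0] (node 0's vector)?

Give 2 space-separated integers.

Answer: 5 3

Derivation:
Initial: VV[0]=[0, 0]
Initial: VV[1]=[0, 0]
Event 1: LOCAL 1: VV[1][1]++ -> VV[1]=[0, 1]
Event 2: SEND 1->0: VV[1][1]++ -> VV[1]=[0, 2], msg_vec=[0, 2]; VV[0]=max(VV[0],msg_vec) then VV[0][0]++ -> VV[0]=[1, 2]
Event 3: LOCAL 0: VV[0][0]++ -> VV[0]=[2, 2]
Event 4: SEND 1->0: VV[1][1]++ -> VV[1]=[0, 3], msg_vec=[0, 3]; VV[0]=max(VV[0],msg_vec) then VV[0][0]++ -> VV[0]=[3, 3]
Event 5: SEND 0->1: VV[0][0]++ -> VV[0]=[4, 3], msg_vec=[4, 3]; VV[1]=max(VV[1],msg_vec) then VV[1][1]++ -> VV[1]=[4, 4]
Event 6: LOCAL 0: VV[0][0]++ -> VV[0]=[5, 3]
Event 7: LOCAL 1: VV[1][1]++ -> VV[1]=[4, 5]
Final vectors: VV[0]=[5, 3]; VV[1]=[4, 5]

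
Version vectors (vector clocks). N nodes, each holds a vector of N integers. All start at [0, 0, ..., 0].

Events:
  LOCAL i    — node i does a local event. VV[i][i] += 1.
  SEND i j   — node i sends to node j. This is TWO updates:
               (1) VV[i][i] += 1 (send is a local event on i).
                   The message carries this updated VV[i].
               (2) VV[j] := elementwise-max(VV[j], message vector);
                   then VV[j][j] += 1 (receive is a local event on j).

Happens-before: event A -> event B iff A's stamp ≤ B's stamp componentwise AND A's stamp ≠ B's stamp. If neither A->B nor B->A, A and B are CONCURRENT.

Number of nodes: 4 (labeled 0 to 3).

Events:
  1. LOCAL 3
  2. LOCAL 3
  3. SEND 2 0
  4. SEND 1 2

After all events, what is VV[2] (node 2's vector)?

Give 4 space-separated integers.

Answer: 0 1 2 0

Derivation:
Initial: VV[0]=[0, 0, 0, 0]
Initial: VV[1]=[0, 0, 0, 0]
Initial: VV[2]=[0, 0, 0, 0]
Initial: VV[3]=[0, 0, 0, 0]
Event 1: LOCAL 3: VV[3][3]++ -> VV[3]=[0, 0, 0, 1]
Event 2: LOCAL 3: VV[3][3]++ -> VV[3]=[0, 0, 0, 2]
Event 3: SEND 2->0: VV[2][2]++ -> VV[2]=[0, 0, 1, 0], msg_vec=[0, 0, 1, 0]; VV[0]=max(VV[0],msg_vec) then VV[0][0]++ -> VV[0]=[1, 0, 1, 0]
Event 4: SEND 1->2: VV[1][1]++ -> VV[1]=[0, 1, 0, 0], msg_vec=[0, 1, 0, 0]; VV[2]=max(VV[2],msg_vec) then VV[2][2]++ -> VV[2]=[0, 1, 2, 0]
Final vectors: VV[0]=[1, 0, 1, 0]; VV[1]=[0, 1, 0, 0]; VV[2]=[0, 1, 2, 0]; VV[3]=[0, 0, 0, 2]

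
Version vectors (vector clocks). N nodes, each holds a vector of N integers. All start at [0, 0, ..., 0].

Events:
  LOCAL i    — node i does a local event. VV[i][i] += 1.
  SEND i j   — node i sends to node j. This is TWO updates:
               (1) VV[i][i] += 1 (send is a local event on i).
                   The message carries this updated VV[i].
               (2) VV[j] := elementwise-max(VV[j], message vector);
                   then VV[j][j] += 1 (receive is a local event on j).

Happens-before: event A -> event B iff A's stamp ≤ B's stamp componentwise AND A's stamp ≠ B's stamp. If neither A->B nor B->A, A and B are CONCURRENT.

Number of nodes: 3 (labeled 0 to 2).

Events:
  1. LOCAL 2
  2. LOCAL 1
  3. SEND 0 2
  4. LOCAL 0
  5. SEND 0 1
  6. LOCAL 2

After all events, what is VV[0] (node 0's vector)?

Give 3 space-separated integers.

Initial: VV[0]=[0, 0, 0]
Initial: VV[1]=[0, 0, 0]
Initial: VV[2]=[0, 0, 0]
Event 1: LOCAL 2: VV[2][2]++ -> VV[2]=[0, 0, 1]
Event 2: LOCAL 1: VV[1][1]++ -> VV[1]=[0, 1, 0]
Event 3: SEND 0->2: VV[0][0]++ -> VV[0]=[1, 0, 0], msg_vec=[1, 0, 0]; VV[2]=max(VV[2],msg_vec) then VV[2][2]++ -> VV[2]=[1, 0, 2]
Event 4: LOCAL 0: VV[0][0]++ -> VV[0]=[2, 0, 0]
Event 5: SEND 0->1: VV[0][0]++ -> VV[0]=[3, 0, 0], msg_vec=[3, 0, 0]; VV[1]=max(VV[1],msg_vec) then VV[1][1]++ -> VV[1]=[3, 2, 0]
Event 6: LOCAL 2: VV[2][2]++ -> VV[2]=[1, 0, 3]
Final vectors: VV[0]=[3, 0, 0]; VV[1]=[3, 2, 0]; VV[2]=[1, 0, 3]

Answer: 3 0 0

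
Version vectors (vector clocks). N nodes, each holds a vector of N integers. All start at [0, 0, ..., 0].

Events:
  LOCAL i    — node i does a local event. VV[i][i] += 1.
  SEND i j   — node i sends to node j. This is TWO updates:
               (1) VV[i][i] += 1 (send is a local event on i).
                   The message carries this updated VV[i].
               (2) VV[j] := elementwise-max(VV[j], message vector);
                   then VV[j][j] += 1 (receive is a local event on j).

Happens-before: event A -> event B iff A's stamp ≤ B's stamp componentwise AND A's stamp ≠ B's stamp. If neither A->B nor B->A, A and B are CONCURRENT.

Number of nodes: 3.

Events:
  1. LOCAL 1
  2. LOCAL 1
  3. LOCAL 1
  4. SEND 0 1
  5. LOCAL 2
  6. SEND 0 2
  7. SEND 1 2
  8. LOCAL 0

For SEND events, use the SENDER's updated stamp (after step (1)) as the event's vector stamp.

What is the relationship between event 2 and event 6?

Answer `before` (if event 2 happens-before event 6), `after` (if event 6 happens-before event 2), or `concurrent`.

Initial: VV[0]=[0, 0, 0]
Initial: VV[1]=[0, 0, 0]
Initial: VV[2]=[0, 0, 0]
Event 1: LOCAL 1: VV[1][1]++ -> VV[1]=[0, 1, 0]
Event 2: LOCAL 1: VV[1][1]++ -> VV[1]=[0, 2, 0]
Event 3: LOCAL 1: VV[1][1]++ -> VV[1]=[0, 3, 0]
Event 4: SEND 0->1: VV[0][0]++ -> VV[0]=[1, 0, 0], msg_vec=[1, 0, 0]; VV[1]=max(VV[1],msg_vec) then VV[1][1]++ -> VV[1]=[1, 4, 0]
Event 5: LOCAL 2: VV[2][2]++ -> VV[2]=[0, 0, 1]
Event 6: SEND 0->2: VV[0][0]++ -> VV[0]=[2, 0, 0], msg_vec=[2, 0, 0]; VV[2]=max(VV[2],msg_vec) then VV[2][2]++ -> VV[2]=[2, 0, 2]
Event 7: SEND 1->2: VV[1][1]++ -> VV[1]=[1, 5, 0], msg_vec=[1, 5, 0]; VV[2]=max(VV[2],msg_vec) then VV[2][2]++ -> VV[2]=[2, 5, 3]
Event 8: LOCAL 0: VV[0][0]++ -> VV[0]=[3, 0, 0]
Event 2 stamp: [0, 2, 0]
Event 6 stamp: [2, 0, 0]
[0, 2, 0] <= [2, 0, 0]? False
[2, 0, 0] <= [0, 2, 0]? False
Relation: concurrent

Answer: concurrent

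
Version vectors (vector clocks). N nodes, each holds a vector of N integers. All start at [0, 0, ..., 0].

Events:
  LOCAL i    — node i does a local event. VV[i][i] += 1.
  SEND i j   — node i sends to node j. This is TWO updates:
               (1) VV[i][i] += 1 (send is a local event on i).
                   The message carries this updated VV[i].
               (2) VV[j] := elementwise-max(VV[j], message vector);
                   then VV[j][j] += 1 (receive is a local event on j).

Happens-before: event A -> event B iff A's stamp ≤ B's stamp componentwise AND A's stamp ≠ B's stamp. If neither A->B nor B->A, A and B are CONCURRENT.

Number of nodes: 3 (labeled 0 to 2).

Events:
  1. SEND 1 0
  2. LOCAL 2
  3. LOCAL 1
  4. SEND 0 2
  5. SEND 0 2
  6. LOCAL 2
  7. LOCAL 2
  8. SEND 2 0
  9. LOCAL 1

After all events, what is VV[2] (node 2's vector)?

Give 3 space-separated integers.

Answer: 3 1 6

Derivation:
Initial: VV[0]=[0, 0, 0]
Initial: VV[1]=[0, 0, 0]
Initial: VV[2]=[0, 0, 0]
Event 1: SEND 1->0: VV[1][1]++ -> VV[1]=[0, 1, 0], msg_vec=[0, 1, 0]; VV[0]=max(VV[0],msg_vec) then VV[0][0]++ -> VV[0]=[1, 1, 0]
Event 2: LOCAL 2: VV[2][2]++ -> VV[2]=[0, 0, 1]
Event 3: LOCAL 1: VV[1][1]++ -> VV[1]=[0, 2, 0]
Event 4: SEND 0->2: VV[0][0]++ -> VV[0]=[2, 1, 0], msg_vec=[2, 1, 0]; VV[2]=max(VV[2],msg_vec) then VV[2][2]++ -> VV[2]=[2, 1, 2]
Event 5: SEND 0->2: VV[0][0]++ -> VV[0]=[3, 1, 0], msg_vec=[3, 1, 0]; VV[2]=max(VV[2],msg_vec) then VV[2][2]++ -> VV[2]=[3, 1, 3]
Event 6: LOCAL 2: VV[2][2]++ -> VV[2]=[3, 1, 4]
Event 7: LOCAL 2: VV[2][2]++ -> VV[2]=[3, 1, 5]
Event 8: SEND 2->0: VV[2][2]++ -> VV[2]=[3, 1, 6], msg_vec=[3, 1, 6]; VV[0]=max(VV[0],msg_vec) then VV[0][0]++ -> VV[0]=[4, 1, 6]
Event 9: LOCAL 1: VV[1][1]++ -> VV[1]=[0, 3, 0]
Final vectors: VV[0]=[4, 1, 6]; VV[1]=[0, 3, 0]; VV[2]=[3, 1, 6]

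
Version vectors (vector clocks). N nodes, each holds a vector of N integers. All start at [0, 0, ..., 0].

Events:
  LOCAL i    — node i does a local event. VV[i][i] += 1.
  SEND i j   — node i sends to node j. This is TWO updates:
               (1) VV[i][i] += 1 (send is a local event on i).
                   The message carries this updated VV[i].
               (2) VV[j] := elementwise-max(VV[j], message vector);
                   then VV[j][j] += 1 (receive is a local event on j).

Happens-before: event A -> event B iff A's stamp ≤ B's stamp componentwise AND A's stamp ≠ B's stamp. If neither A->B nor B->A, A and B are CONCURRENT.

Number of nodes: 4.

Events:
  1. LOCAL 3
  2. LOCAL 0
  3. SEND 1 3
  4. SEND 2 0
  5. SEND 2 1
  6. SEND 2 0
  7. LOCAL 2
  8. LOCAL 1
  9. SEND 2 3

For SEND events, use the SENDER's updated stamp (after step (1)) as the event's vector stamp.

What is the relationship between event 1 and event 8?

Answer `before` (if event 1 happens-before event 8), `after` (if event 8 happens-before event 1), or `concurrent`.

Answer: concurrent

Derivation:
Initial: VV[0]=[0, 0, 0, 0]
Initial: VV[1]=[0, 0, 0, 0]
Initial: VV[2]=[0, 0, 0, 0]
Initial: VV[3]=[0, 0, 0, 0]
Event 1: LOCAL 3: VV[3][3]++ -> VV[3]=[0, 0, 0, 1]
Event 2: LOCAL 0: VV[0][0]++ -> VV[0]=[1, 0, 0, 0]
Event 3: SEND 1->3: VV[1][1]++ -> VV[1]=[0, 1, 0, 0], msg_vec=[0, 1, 0, 0]; VV[3]=max(VV[3],msg_vec) then VV[3][3]++ -> VV[3]=[0, 1, 0, 2]
Event 4: SEND 2->0: VV[2][2]++ -> VV[2]=[0, 0, 1, 0], msg_vec=[0, 0, 1, 0]; VV[0]=max(VV[0],msg_vec) then VV[0][0]++ -> VV[0]=[2, 0, 1, 0]
Event 5: SEND 2->1: VV[2][2]++ -> VV[2]=[0, 0, 2, 0], msg_vec=[0, 0, 2, 0]; VV[1]=max(VV[1],msg_vec) then VV[1][1]++ -> VV[1]=[0, 2, 2, 0]
Event 6: SEND 2->0: VV[2][2]++ -> VV[2]=[0, 0, 3, 0], msg_vec=[0, 0, 3, 0]; VV[0]=max(VV[0],msg_vec) then VV[0][0]++ -> VV[0]=[3, 0, 3, 0]
Event 7: LOCAL 2: VV[2][2]++ -> VV[2]=[0, 0, 4, 0]
Event 8: LOCAL 1: VV[1][1]++ -> VV[1]=[0, 3, 2, 0]
Event 9: SEND 2->3: VV[2][2]++ -> VV[2]=[0, 0, 5, 0], msg_vec=[0, 0, 5, 0]; VV[3]=max(VV[3],msg_vec) then VV[3][3]++ -> VV[3]=[0, 1, 5, 3]
Event 1 stamp: [0, 0, 0, 1]
Event 8 stamp: [0, 3, 2, 0]
[0, 0, 0, 1] <= [0, 3, 2, 0]? False
[0, 3, 2, 0] <= [0, 0, 0, 1]? False
Relation: concurrent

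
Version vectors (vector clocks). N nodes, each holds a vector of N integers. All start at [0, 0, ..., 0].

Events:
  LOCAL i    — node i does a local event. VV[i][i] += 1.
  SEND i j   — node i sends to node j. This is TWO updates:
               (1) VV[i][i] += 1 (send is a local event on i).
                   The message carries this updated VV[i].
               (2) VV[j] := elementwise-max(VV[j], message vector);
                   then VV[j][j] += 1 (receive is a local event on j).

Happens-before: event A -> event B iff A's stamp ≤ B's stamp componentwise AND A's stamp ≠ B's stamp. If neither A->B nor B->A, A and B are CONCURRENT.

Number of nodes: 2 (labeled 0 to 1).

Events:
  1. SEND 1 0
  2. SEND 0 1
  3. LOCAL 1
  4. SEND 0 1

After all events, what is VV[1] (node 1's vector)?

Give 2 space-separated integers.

Initial: VV[0]=[0, 0]
Initial: VV[1]=[0, 0]
Event 1: SEND 1->0: VV[1][1]++ -> VV[1]=[0, 1], msg_vec=[0, 1]; VV[0]=max(VV[0],msg_vec) then VV[0][0]++ -> VV[0]=[1, 1]
Event 2: SEND 0->1: VV[0][0]++ -> VV[0]=[2, 1], msg_vec=[2, 1]; VV[1]=max(VV[1],msg_vec) then VV[1][1]++ -> VV[1]=[2, 2]
Event 3: LOCAL 1: VV[1][1]++ -> VV[1]=[2, 3]
Event 4: SEND 0->1: VV[0][0]++ -> VV[0]=[3, 1], msg_vec=[3, 1]; VV[1]=max(VV[1],msg_vec) then VV[1][1]++ -> VV[1]=[3, 4]
Final vectors: VV[0]=[3, 1]; VV[1]=[3, 4]

Answer: 3 4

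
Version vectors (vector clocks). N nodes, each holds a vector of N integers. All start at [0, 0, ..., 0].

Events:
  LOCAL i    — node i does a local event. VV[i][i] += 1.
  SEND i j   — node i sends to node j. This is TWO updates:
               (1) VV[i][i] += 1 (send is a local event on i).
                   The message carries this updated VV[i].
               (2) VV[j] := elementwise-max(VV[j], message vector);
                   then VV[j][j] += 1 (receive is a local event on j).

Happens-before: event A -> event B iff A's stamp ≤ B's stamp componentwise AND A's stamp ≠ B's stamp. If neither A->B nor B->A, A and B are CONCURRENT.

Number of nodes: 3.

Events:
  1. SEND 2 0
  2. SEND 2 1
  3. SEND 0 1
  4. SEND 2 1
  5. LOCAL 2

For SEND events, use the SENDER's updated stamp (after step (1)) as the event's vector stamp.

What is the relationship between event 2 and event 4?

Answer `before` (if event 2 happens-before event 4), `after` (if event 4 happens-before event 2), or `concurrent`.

Answer: before

Derivation:
Initial: VV[0]=[0, 0, 0]
Initial: VV[1]=[0, 0, 0]
Initial: VV[2]=[0, 0, 0]
Event 1: SEND 2->0: VV[2][2]++ -> VV[2]=[0, 0, 1], msg_vec=[0, 0, 1]; VV[0]=max(VV[0],msg_vec) then VV[0][0]++ -> VV[0]=[1, 0, 1]
Event 2: SEND 2->1: VV[2][2]++ -> VV[2]=[0, 0, 2], msg_vec=[0, 0, 2]; VV[1]=max(VV[1],msg_vec) then VV[1][1]++ -> VV[1]=[0, 1, 2]
Event 3: SEND 0->1: VV[0][0]++ -> VV[0]=[2, 0, 1], msg_vec=[2, 0, 1]; VV[1]=max(VV[1],msg_vec) then VV[1][1]++ -> VV[1]=[2, 2, 2]
Event 4: SEND 2->1: VV[2][2]++ -> VV[2]=[0, 0, 3], msg_vec=[0, 0, 3]; VV[1]=max(VV[1],msg_vec) then VV[1][1]++ -> VV[1]=[2, 3, 3]
Event 5: LOCAL 2: VV[2][2]++ -> VV[2]=[0, 0, 4]
Event 2 stamp: [0, 0, 2]
Event 4 stamp: [0, 0, 3]
[0, 0, 2] <= [0, 0, 3]? True
[0, 0, 3] <= [0, 0, 2]? False
Relation: before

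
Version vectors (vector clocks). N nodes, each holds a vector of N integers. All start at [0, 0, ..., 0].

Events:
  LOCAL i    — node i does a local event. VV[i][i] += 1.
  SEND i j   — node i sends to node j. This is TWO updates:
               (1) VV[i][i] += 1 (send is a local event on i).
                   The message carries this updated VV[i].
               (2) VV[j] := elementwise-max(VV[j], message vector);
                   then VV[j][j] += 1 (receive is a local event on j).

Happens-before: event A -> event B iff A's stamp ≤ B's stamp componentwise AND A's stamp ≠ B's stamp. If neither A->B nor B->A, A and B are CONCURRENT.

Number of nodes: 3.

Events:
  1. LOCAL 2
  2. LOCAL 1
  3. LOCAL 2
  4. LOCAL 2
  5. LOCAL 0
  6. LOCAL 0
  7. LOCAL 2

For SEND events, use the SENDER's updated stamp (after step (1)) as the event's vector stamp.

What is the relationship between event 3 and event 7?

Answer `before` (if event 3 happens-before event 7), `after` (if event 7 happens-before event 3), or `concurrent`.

Answer: before

Derivation:
Initial: VV[0]=[0, 0, 0]
Initial: VV[1]=[0, 0, 0]
Initial: VV[2]=[0, 0, 0]
Event 1: LOCAL 2: VV[2][2]++ -> VV[2]=[0, 0, 1]
Event 2: LOCAL 1: VV[1][1]++ -> VV[1]=[0, 1, 0]
Event 3: LOCAL 2: VV[2][2]++ -> VV[2]=[0, 0, 2]
Event 4: LOCAL 2: VV[2][2]++ -> VV[2]=[0, 0, 3]
Event 5: LOCAL 0: VV[0][0]++ -> VV[0]=[1, 0, 0]
Event 6: LOCAL 0: VV[0][0]++ -> VV[0]=[2, 0, 0]
Event 7: LOCAL 2: VV[2][2]++ -> VV[2]=[0, 0, 4]
Event 3 stamp: [0, 0, 2]
Event 7 stamp: [0, 0, 4]
[0, 0, 2] <= [0, 0, 4]? True
[0, 0, 4] <= [0, 0, 2]? False
Relation: before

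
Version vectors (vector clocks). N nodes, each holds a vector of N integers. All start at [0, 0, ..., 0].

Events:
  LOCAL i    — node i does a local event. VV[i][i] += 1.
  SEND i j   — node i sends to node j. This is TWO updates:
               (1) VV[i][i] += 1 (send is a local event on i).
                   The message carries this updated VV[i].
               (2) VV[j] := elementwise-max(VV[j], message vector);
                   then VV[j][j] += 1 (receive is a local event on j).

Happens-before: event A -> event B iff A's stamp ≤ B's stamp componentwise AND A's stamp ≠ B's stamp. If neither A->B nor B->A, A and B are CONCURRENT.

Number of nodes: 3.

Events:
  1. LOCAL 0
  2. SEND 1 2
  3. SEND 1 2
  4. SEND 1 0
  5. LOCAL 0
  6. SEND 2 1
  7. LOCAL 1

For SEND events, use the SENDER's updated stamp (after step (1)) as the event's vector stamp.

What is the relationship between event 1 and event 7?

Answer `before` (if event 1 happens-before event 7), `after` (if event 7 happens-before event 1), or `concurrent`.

Initial: VV[0]=[0, 0, 0]
Initial: VV[1]=[0, 0, 0]
Initial: VV[2]=[0, 0, 0]
Event 1: LOCAL 0: VV[0][0]++ -> VV[0]=[1, 0, 0]
Event 2: SEND 1->2: VV[1][1]++ -> VV[1]=[0, 1, 0], msg_vec=[0, 1, 0]; VV[2]=max(VV[2],msg_vec) then VV[2][2]++ -> VV[2]=[0, 1, 1]
Event 3: SEND 1->2: VV[1][1]++ -> VV[1]=[0, 2, 0], msg_vec=[0, 2, 0]; VV[2]=max(VV[2],msg_vec) then VV[2][2]++ -> VV[2]=[0, 2, 2]
Event 4: SEND 1->0: VV[1][1]++ -> VV[1]=[0, 3, 0], msg_vec=[0, 3, 0]; VV[0]=max(VV[0],msg_vec) then VV[0][0]++ -> VV[0]=[2, 3, 0]
Event 5: LOCAL 0: VV[0][0]++ -> VV[0]=[3, 3, 0]
Event 6: SEND 2->1: VV[2][2]++ -> VV[2]=[0, 2, 3], msg_vec=[0, 2, 3]; VV[1]=max(VV[1],msg_vec) then VV[1][1]++ -> VV[1]=[0, 4, 3]
Event 7: LOCAL 1: VV[1][1]++ -> VV[1]=[0, 5, 3]
Event 1 stamp: [1, 0, 0]
Event 7 stamp: [0, 5, 3]
[1, 0, 0] <= [0, 5, 3]? False
[0, 5, 3] <= [1, 0, 0]? False
Relation: concurrent

Answer: concurrent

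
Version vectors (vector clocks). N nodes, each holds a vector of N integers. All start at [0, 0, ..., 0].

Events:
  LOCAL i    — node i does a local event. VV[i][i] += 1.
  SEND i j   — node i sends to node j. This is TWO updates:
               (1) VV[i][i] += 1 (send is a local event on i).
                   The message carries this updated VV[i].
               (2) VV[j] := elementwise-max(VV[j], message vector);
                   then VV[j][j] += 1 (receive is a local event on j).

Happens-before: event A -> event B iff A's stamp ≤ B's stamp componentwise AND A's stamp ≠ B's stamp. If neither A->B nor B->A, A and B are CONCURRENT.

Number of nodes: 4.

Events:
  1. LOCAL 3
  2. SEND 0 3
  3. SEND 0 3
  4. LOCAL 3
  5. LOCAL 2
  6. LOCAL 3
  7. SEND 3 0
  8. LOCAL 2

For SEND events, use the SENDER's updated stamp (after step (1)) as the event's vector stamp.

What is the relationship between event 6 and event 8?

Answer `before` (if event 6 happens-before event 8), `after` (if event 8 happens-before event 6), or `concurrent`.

Initial: VV[0]=[0, 0, 0, 0]
Initial: VV[1]=[0, 0, 0, 0]
Initial: VV[2]=[0, 0, 0, 0]
Initial: VV[3]=[0, 0, 0, 0]
Event 1: LOCAL 3: VV[3][3]++ -> VV[3]=[0, 0, 0, 1]
Event 2: SEND 0->3: VV[0][0]++ -> VV[0]=[1, 0, 0, 0], msg_vec=[1, 0, 0, 0]; VV[3]=max(VV[3],msg_vec) then VV[3][3]++ -> VV[3]=[1, 0, 0, 2]
Event 3: SEND 0->3: VV[0][0]++ -> VV[0]=[2, 0, 0, 0], msg_vec=[2, 0, 0, 0]; VV[3]=max(VV[3],msg_vec) then VV[3][3]++ -> VV[3]=[2, 0, 0, 3]
Event 4: LOCAL 3: VV[3][3]++ -> VV[3]=[2, 0, 0, 4]
Event 5: LOCAL 2: VV[2][2]++ -> VV[2]=[0, 0, 1, 0]
Event 6: LOCAL 3: VV[3][3]++ -> VV[3]=[2, 0, 0, 5]
Event 7: SEND 3->0: VV[3][3]++ -> VV[3]=[2, 0, 0, 6], msg_vec=[2, 0, 0, 6]; VV[0]=max(VV[0],msg_vec) then VV[0][0]++ -> VV[0]=[3, 0, 0, 6]
Event 8: LOCAL 2: VV[2][2]++ -> VV[2]=[0, 0, 2, 0]
Event 6 stamp: [2, 0, 0, 5]
Event 8 stamp: [0, 0, 2, 0]
[2, 0, 0, 5] <= [0, 0, 2, 0]? False
[0, 0, 2, 0] <= [2, 0, 0, 5]? False
Relation: concurrent

Answer: concurrent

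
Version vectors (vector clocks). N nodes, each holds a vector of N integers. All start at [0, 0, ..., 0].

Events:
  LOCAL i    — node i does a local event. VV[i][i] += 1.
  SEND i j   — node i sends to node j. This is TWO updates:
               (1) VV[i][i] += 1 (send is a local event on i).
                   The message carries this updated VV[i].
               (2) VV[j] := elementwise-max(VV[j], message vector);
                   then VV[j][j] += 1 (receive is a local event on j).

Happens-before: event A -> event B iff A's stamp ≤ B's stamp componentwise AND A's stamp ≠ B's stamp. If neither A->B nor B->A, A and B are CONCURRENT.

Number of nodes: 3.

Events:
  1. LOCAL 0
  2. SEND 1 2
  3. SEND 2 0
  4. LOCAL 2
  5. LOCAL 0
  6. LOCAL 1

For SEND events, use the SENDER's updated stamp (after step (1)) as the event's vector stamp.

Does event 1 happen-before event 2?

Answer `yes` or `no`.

Initial: VV[0]=[0, 0, 0]
Initial: VV[1]=[0, 0, 0]
Initial: VV[2]=[0, 0, 0]
Event 1: LOCAL 0: VV[0][0]++ -> VV[0]=[1, 0, 0]
Event 2: SEND 1->2: VV[1][1]++ -> VV[1]=[0, 1, 0], msg_vec=[0, 1, 0]; VV[2]=max(VV[2],msg_vec) then VV[2][2]++ -> VV[2]=[0, 1, 1]
Event 3: SEND 2->0: VV[2][2]++ -> VV[2]=[0, 1, 2], msg_vec=[0, 1, 2]; VV[0]=max(VV[0],msg_vec) then VV[0][0]++ -> VV[0]=[2, 1, 2]
Event 4: LOCAL 2: VV[2][2]++ -> VV[2]=[0, 1, 3]
Event 5: LOCAL 0: VV[0][0]++ -> VV[0]=[3, 1, 2]
Event 6: LOCAL 1: VV[1][1]++ -> VV[1]=[0, 2, 0]
Event 1 stamp: [1, 0, 0]
Event 2 stamp: [0, 1, 0]
[1, 0, 0] <= [0, 1, 0]? False. Equal? False. Happens-before: False

Answer: no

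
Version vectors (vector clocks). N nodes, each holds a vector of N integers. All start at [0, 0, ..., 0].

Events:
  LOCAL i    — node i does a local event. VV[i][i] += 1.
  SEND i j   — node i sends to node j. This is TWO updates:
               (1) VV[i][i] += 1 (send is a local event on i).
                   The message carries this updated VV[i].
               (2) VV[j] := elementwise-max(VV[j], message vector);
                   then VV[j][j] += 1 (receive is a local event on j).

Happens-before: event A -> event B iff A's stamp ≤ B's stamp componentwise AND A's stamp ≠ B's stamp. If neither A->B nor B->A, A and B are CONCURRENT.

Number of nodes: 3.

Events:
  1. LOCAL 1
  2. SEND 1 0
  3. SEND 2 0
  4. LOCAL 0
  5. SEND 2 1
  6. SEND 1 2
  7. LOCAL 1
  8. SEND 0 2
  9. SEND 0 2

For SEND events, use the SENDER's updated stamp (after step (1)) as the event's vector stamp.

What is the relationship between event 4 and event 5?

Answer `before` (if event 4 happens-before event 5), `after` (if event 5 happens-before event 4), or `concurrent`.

Initial: VV[0]=[0, 0, 0]
Initial: VV[1]=[0, 0, 0]
Initial: VV[2]=[0, 0, 0]
Event 1: LOCAL 1: VV[1][1]++ -> VV[1]=[0, 1, 0]
Event 2: SEND 1->0: VV[1][1]++ -> VV[1]=[0, 2, 0], msg_vec=[0, 2, 0]; VV[0]=max(VV[0],msg_vec) then VV[0][0]++ -> VV[0]=[1, 2, 0]
Event 3: SEND 2->0: VV[2][2]++ -> VV[2]=[0, 0, 1], msg_vec=[0, 0, 1]; VV[0]=max(VV[0],msg_vec) then VV[0][0]++ -> VV[0]=[2, 2, 1]
Event 4: LOCAL 0: VV[0][0]++ -> VV[0]=[3, 2, 1]
Event 5: SEND 2->1: VV[2][2]++ -> VV[2]=[0, 0, 2], msg_vec=[0, 0, 2]; VV[1]=max(VV[1],msg_vec) then VV[1][1]++ -> VV[1]=[0, 3, 2]
Event 6: SEND 1->2: VV[1][1]++ -> VV[1]=[0, 4, 2], msg_vec=[0, 4, 2]; VV[2]=max(VV[2],msg_vec) then VV[2][2]++ -> VV[2]=[0, 4, 3]
Event 7: LOCAL 1: VV[1][1]++ -> VV[1]=[0, 5, 2]
Event 8: SEND 0->2: VV[0][0]++ -> VV[0]=[4, 2, 1], msg_vec=[4, 2, 1]; VV[2]=max(VV[2],msg_vec) then VV[2][2]++ -> VV[2]=[4, 4, 4]
Event 9: SEND 0->2: VV[0][0]++ -> VV[0]=[5, 2, 1], msg_vec=[5, 2, 1]; VV[2]=max(VV[2],msg_vec) then VV[2][2]++ -> VV[2]=[5, 4, 5]
Event 4 stamp: [3, 2, 1]
Event 5 stamp: [0, 0, 2]
[3, 2, 1] <= [0, 0, 2]? False
[0, 0, 2] <= [3, 2, 1]? False
Relation: concurrent

Answer: concurrent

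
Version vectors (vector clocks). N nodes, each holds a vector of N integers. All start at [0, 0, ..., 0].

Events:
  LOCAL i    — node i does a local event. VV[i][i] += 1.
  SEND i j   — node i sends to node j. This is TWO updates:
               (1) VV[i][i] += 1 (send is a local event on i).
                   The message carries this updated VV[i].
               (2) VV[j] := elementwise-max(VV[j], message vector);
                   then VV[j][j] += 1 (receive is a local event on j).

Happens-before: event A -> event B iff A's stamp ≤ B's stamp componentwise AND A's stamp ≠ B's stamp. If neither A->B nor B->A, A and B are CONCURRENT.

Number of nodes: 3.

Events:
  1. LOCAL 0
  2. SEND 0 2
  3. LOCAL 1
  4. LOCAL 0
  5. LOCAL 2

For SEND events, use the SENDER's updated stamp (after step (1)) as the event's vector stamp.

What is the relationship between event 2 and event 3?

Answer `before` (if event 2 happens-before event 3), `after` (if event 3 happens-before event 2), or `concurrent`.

Answer: concurrent

Derivation:
Initial: VV[0]=[0, 0, 0]
Initial: VV[1]=[0, 0, 0]
Initial: VV[2]=[0, 0, 0]
Event 1: LOCAL 0: VV[0][0]++ -> VV[0]=[1, 0, 0]
Event 2: SEND 0->2: VV[0][0]++ -> VV[0]=[2, 0, 0], msg_vec=[2, 0, 0]; VV[2]=max(VV[2],msg_vec) then VV[2][2]++ -> VV[2]=[2, 0, 1]
Event 3: LOCAL 1: VV[1][1]++ -> VV[1]=[0, 1, 0]
Event 4: LOCAL 0: VV[0][0]++ -> VV[0]=[3, 0, 0]
Event 5: LOCAL 2: VV[2][2]++ -> VV[2]=[2, 0, 2]
Event 2 stamp: [2, 0, 0]
Event 3 stamp: [0, 1, 0]
[2, 0, 0] <= [0, 1, 0]? False
[0, 1, 0] <= [2, 0, 0]? False
Relation: concurrent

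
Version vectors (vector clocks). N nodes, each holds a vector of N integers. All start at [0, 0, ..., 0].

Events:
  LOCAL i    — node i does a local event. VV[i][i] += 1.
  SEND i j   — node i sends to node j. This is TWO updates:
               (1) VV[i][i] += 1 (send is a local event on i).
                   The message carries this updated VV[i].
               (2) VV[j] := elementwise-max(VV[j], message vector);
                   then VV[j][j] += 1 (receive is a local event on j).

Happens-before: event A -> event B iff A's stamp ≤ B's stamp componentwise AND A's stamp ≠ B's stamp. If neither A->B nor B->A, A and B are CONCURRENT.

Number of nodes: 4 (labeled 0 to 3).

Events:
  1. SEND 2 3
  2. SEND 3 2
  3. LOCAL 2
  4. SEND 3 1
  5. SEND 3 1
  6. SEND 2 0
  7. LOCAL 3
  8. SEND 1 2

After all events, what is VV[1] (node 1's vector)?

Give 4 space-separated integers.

Answer: 0 3 1 4

Derivation:
Initial: VV[0]=[0, 0, 0, 0]
Initial: VV[1]=[0, 0, 0, 0]
Initial: VV[2]=[0, 0, 0, 0]
Initial: VV[3]=[0, 0, 0, 0]
Event 1: SEND 2->3: VV[2][2]++ -> VV[2]=[0, 0, 1, 0], msg_vec=[0, 0, 1, 0]; VV[3]=max(VV[3],msg_vec) then VV[3][3]++ -> VV[3]=[0, 0, 1, 1]
Event 2: SEND 3->2: VV[3][3]++ -> VV[3]=[0, 0, 1, 2], msg_vec=[0, 0, 1, 2]; VV[2]=max(VV[2],msg_vec) then VV[2][2]++ -> VV[2]=[0, 0, 2, 2]
Event 3: LOCAL 2: VV[2][2]++ -> VV[2]=[0, 0, 3, 2]
Event 4: SEND 3->1: VV[3][3]++ -> VV[3]=[0, 0, 1, 3], msg_vec=[0, 0, 1, 3]; VV[1]=max(VV[1],msg_vec) then VV[1][1]++ -> VV[1]=[0, 1, 1, 3]
Event 5: SEND 3->1: VV[3][3]++ -> VV[3]=[0, 0, 1, 4], msg_vec=[0, 0, 1, 4]; VV[1]=max(VV[1],msg_vec) then VV[1][1]++ -> VV[1]=[0, 2, 1, 4]
Event 6: SEND 2->0: VV[2][2]++ -> VV[2]=[0, 0, 4, 2], msg_vec=[0, 0, 4, 2]; VV[0]=max(VV[0],msg_vec) then VV[0][0]++ -> VV[0]=[1, 0, 4, 2]
Event 7: LOCAL 3: VV[3][3]++ -> VV[3]=[0, 0, 1, 5]
Event 8: SEND 1->2: VV[1][1]++ -> VV[1]=[0, 3, 1, 4], msg_vec=[0, 3, 1, 4]; VV[2]=max(VV[2],msg_vec) then VV[2][2]++ -> VV[2]=[0, 3, 5, 4]
Final vectors: VV[0]=[1, 0, 4, 2]; VV[1]=[0, 3, 1, 4]; VV[2]=[0, 3, 5, 4]; VV[3]=[0, 0, 1, 5]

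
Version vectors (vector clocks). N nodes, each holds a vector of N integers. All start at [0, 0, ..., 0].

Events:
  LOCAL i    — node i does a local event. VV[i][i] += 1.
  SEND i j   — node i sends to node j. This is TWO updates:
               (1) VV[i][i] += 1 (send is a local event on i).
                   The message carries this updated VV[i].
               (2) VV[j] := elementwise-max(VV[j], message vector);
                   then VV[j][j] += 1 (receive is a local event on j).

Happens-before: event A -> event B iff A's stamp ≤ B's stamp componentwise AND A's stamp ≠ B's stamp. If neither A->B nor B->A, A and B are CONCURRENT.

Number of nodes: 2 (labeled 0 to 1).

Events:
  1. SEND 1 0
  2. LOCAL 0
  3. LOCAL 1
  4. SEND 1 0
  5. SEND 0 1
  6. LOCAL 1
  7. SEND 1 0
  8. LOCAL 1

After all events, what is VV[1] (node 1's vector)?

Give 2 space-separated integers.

Answer: 4 7

Derivation:
Initial: VV[0]=[0, 0]
Initial: VV[1]=[0, 0]
Event 1: SEND 1->0: VV[1][1]++ -> VV[1]=[0, 1], msg_vec=[0, 1]; VV[0]=max(VV[0],msg_vec) then VV[0][0]++ -> VV[0]=[1, 1]
Event 2: LOCAL 0: VV[0][0]++ -> VV[0]=[2, 1]
Event 3: LOCAL 1: VV[1][1]++ -> VV[1]=[0, 2]
Event 4: SEND 1->0: VV[1][1]++ -> VV[1]=[0, 3], msg_vec=[0, 3]; VV[0]=max(VV[0],msg_vec) then VV[0][0]++ -> VV[0]=[3, 3]
Event 5: SEND 0->1: VV[0][0]++ -> VV[0]=[4, 3], msg_vec=[4, 3]; VV[1]=max(VV[1],msg_vec) then VV[1][1]++ -> VV[1]=[4, 4]
Event 6: LOCAL 1: VV[1][1]++ -> VV[1]=[4, 5]
Event 7: SEND 1->0: VV[1][1]++ -> VV[1]=[4, 6], msg_vec=[4, 6]; VV[0]=max(VV[0],msg_vec) then VV[0][0]++ -> VV[0]=[5, 6]
Event 8: LOCAL 1: VV[1][1]++ -> VV[1]=[4, 7]
Final vectors: VV[0]=[5, 6]; VV[1]=[4, 7]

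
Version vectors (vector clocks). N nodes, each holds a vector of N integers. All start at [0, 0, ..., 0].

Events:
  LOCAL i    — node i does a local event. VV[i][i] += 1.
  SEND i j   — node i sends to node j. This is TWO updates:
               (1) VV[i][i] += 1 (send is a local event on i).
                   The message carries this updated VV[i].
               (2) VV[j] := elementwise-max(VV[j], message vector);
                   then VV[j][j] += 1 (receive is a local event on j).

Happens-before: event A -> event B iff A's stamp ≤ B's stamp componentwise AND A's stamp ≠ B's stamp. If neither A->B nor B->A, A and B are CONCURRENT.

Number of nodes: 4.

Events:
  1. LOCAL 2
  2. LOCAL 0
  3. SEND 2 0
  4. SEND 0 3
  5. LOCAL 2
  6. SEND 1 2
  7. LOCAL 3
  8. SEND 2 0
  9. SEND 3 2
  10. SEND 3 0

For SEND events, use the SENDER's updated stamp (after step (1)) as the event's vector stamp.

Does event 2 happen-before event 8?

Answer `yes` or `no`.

Initial: VV[0]=[0, 0, 0, 0]
Initial: VV[1]=[0, 0, 0, 0]
Initial: VV[2]=[0, 0, 0, 0]
Initial: VV[3]=[0, 0, 0, 0]
Event 1: LOCAL 2: VV[2][2]++ -> VV[2]=[0, 0, 1, 0]
Event 2: LOCAL 0: VV[0][0]++ -> VV[0]=[1, 0, 0, 0]
Event 3: SEND 2->0: VV[2][2]++ -> VV[2]=[0, 0, 2, 0], msg_vec=[0, 0, 2, 0]; VV[0]=max(VV[0],msg_vec) then VV[0][0]++ -> VV[0]=[2, 0, 2, 0]
Event 4: SEND 0->3: VV[0][0]++ -> VV[0]=[3, 0, 2, 0], msg_vec=[3, 0, 2, 0]; VV[3]=max(VV[3],msg_vec) then VV[3][3]++ -> VV[3]=[3, 0, 2, 1]
Event 5: LOCAL 2: VV[2][2]++ -> VV[2]=[0, 0, 3, 0]
Event 6: SEND 1->2: VV[1][1]++ -> VV[1]=[0, 1, 0, 0], msg_vec=[0, 1, 0, 0]; VV[2]=max(VV[2],msg_vec) then VV[2][2]++ -> VV[2]=[0, 1, 4, 0]
Event 7: LOCAL 3: VV[3][3]++ -> VV[3]=[3, 0, 2, 2]
Event 8: SEND 2->0: VV[2][2]++ -> VV[2]=[0, 1, 5, 0], msg_vec=[0, 1, 5, 0]; VV[0]=max(VV[0],msg_vec) then VV[0][0]++ -> VV[0]=[4, 1, 5, 0]
Event 9: SEND 3->2: VV[3][3]++ -> VV[3]=[3, 0, 2, 3], msg_vec=[3, 0, 2, 3]; VV[2]=max(VV[2],msg_vec) then VV[2][2]++ -> VV[2]=[3, 1, 6, 3]
Event 10: SEND 3->0: VV[3][3]++ -> VV[3]=[3, 0, 2, 4], msg_vec=[3, 0, 2, 4]; VV[0]=max(VV[0],msg_vec) then VV[0][0]++ -> VV[0]=[5, 1, 5, 4]
Event 2 stamp: [1, 0, 0, 0]
Event 8 stamp: [0, 1, 5, 0]
[1, 0, 0, 0] <= [0, 1, 5, 0]? False. Equal? False. Happens-before: False

Answer: no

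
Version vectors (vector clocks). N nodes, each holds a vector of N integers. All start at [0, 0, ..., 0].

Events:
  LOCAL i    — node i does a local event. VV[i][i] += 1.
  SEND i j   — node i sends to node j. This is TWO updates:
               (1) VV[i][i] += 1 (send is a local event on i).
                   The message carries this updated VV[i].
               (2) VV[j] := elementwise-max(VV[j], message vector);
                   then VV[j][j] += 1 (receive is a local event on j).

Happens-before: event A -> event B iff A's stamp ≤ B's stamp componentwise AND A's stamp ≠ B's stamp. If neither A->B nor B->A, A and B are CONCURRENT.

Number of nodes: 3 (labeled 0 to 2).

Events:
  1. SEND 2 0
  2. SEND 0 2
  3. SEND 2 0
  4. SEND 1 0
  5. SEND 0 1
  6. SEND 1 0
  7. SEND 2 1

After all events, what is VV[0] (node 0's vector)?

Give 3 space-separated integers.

Initial: VV[0]=[0, 0, 0]
Initial: VV[1]=[0, 0, 0]
Initial: VV[2]=[0, 0, 0]
Event 1: SEND 2->0: VV[2][2]++ -> VV[2]=[0, 0, 1], msg_vec=[0, 0, 1]; VV[0]=max(VV[0],msg_vec) then VV[0][0]++ -> VV[0]=[1, 0, 1]
Event 2: SEND 0->2: VV[0][0]++ -> VV[0]=[2, 0, 1], msg_vec=[2, 0, 1]; VV[2]=max(VV[2],msg_vec) then VV[2][2]++ -> VV[2]=[2, 0, 2]
Event 3: SEND 2->0: VV[2][2]++ -> VV[2]=[2, 0, 3], msg_vec=[2, 0, 3]; VV[0]=max(VV[0],msg_vec) then VV[0][0]++ -> VV[0]=[3, 0, 3]
Event 4: SEND 1->0: VV[1][1]++ -> VV[1]=[0, 1, 0], msg_vec=[0, 1, 0]; VV[0]=max(VV[0],msg_vec) then VV[0][0]++ -> VV[0]=[4, 1, 3]
Event 5: SEND 0->1: VV[0][0]++ -> VV[0]=[5, 1, 3], msg_vec=[5, 1, 3]; VV[1]=max(VV[1],msg_vec) then VV[1][1]++ -> VV[1]=[5, 2, 3]
Event 6: SEND 1->0: VV[1][1]++ -> VV[1]=[5, 3, 3], msg_vec=[5, 3, 3]; VV[0]=max(VV[0],msg_vec) then VV[0][0]++ -> VV[0]=[6, 3, 3]
Event 7: SEND 2->1: VV[2][2]++ -> VV[2]=[2, 0, 4], msg_vec=[2, 0, 4]; VV[1]=max(VV[1],msg_vec) then VV[1][1]++ -> VV[1]=[5, 4, 4]
Final vectors: VV[0]=[6, 3, 3]; VV[1]=[5, 4, 4]; VV[2]=[2, 0, 4]

Answer: 6 3 3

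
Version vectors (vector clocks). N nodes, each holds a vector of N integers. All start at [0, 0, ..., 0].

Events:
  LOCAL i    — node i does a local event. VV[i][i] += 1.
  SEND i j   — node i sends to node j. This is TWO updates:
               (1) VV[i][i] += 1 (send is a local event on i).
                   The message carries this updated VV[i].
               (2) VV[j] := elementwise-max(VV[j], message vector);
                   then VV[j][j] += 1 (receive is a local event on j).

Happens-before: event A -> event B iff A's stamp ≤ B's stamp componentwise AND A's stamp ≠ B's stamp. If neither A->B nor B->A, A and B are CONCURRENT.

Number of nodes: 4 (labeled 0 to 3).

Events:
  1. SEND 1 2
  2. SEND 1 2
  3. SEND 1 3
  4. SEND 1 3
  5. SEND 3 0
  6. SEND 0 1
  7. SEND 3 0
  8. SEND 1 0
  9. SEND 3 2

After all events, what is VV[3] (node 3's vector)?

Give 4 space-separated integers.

Answer: 0 4 0 5

Derivation:
Initial: VV[0]=[0, 0, 0, 0]
Initial: VV[1]=[0, 0, 0, 0]
Initial: VV[2]=[0, 0, 0, 0]
Initial: VV[3]=[0, 0, 0, 0]
Event 1: SEND 1->2: VV[1][1]++ -> VV[1]=[0, 1, 0, 0], msg_vec=[0, 1, 0, 0]; VV[2]=max(VV[2],msg_vec) then VV[2][2]++ -> VV[2]=[0, 1, 1, 0]
Event 2: SEND 1->2: VV[1][1]++ -> VV[1]=[0, 2, 0, 0], msg_vec=[0, 2, 0, 0]; VV[2]=max(VV[2],msg_vec) then VV[2][2]++ -> VV[2]=[0, 2, 2, 0]
Event 3: SEND 1->3: VV[1][1]++ -> VV[1]=[0, 3, 0, 0], msg_vec=[0, 3, 0, 0]; VV[3]=max(VV[3],msg_vec) then VV[3][3]++ -> VV[3]=[0, 3, 0, 1]
Event 4: SEND 1->3: VV[1][1]++ -> VV[1]=[0, 4, 0, 0], msg_vec=[0, 4, 0, 0]; VV[3]=max(VV[3],msg_vec) then VV[3][3]++ -> VV[3]=[0, 4, 0, 2]
Event 5: SEND 3->0: VV[3][3]++ -> VV[3]=[0, 4, 0, 3], msg_vec=[0, 4, 0, 3]; VV[0]=max(VV[0],msg_vec) then VV[0][0]++ -> VV[0]=[1, 4, 0, 3]
Event 6: SEND 0->1: VV[0][0]++ -> VV[0]=[2, 4, 0, 3], msg_vec=[2, 4, 0, 3]; VV[1]=max(VV[1],msg_vec) then VV[1][1]++ -> VV[1]=[2, 5, 0, 3]
Event 7: SEND 3->0: VV[3][3]++ -> VV[3]=[0, 4, 0, 4], msg_vec=[0, 4, 0, 4]; VV[0]=max(VV[0],msg_vec) then VV[0][0]++ -> VV[0]=[3, 4, 0, 4]
Event 8: SEND 1->0: VV[1][1]++ -> VV[1]=[2, 6, 0, 3], msg_vec=[2, 6, 0, 3]; VV[0]=max(VV[0],msg_vec) then VV[0][0]++ -> VV[0]=[4, 6, 0, 4]
Event 9: SEND 3->2: VV[3][3]++ -> VV[3]=[0, 4, 0, 5], msg_vec=[0, 4, 0, 5]; VV[2]=max(VV[2],msg_vec) then VV[2][2]++ -> VV[2]=[0, 4, 3, 5]
Final vectors: VV[0]=[4, 6, 0, 4]; VV[1]=[2, 6, 0, 3]; VV[2]=[0, 4, 3, 5]; VV[3]=[0, 4, 0, 5]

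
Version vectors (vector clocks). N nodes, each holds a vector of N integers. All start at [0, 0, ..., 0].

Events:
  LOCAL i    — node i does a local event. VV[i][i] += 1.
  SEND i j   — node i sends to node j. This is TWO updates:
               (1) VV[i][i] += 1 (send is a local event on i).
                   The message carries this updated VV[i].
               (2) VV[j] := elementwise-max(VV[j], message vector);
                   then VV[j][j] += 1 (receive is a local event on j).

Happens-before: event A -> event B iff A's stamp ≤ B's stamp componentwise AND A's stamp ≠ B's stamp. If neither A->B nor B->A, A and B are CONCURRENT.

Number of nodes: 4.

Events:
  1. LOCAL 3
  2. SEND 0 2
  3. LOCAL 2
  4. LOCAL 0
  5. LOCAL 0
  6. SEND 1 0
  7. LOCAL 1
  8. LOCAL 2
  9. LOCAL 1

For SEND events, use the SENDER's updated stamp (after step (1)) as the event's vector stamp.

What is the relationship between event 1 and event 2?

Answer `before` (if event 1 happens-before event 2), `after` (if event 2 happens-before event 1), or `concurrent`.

Initial: VV[0]=[0, 0, 0, 0]
Initial: VV[1]=[0, 0, 0, 0]
Initial: VV[2]=[0, 0, 0, 0]
Initial: VV[3]=[0, 0, 0, 0]
Event 1: LOCAL 3: VV[3][3]++ -> VV[3]=[0, 0, 0, 1]
Event 2: SEND 0->2: VV[0][0]++ -> VV[0]=[1, 0, 0, 0], msg_vec=[1, 0, 0, 0]; VV[2]=max(VV[2],msg_vec) then VV[2][2]++ -> VV[2]=[1, 0, 1, 0]
Event 3: LOCAL 2: VV[2][2]++ -> VV[2]=[1, 0, 2, 0]
Event 4: LOCAL 0: VV[0][0]++ -> VV[0]=[2, 0, 0, 0]
Event 5: LOCAL 0: VV[0][0]++ -> VV[0]=[3, 0, 0, 0]
Event 6: SEND 1->0: VV[1][1]++ -> VV[1]=[0, 1, 0, 0], msg_vec=[0, 1, 0, 0]; VV[0]=max(VV[0],msg_vec) then VV[0][0]++ -> VV[0]=[4, 1, 0, 0]
Event 7: LOCAL 1: VV[1][1]++ -> VV[1]=[0, 2, 0, 0]
Event 8: LOCAL 2: VV[2][2]++ -> VV[2]=[1, 0, 3, 0]
Event 9: LOCAL 1: VV[1][1]++ -> VV[1]=[0, 3, 0, 0]
Event 1 stamp: [0, 0, 0, 1]
Event 2 stamp: [1, 0, 0, 0]
[0, 0, 0, 1] <= [1, 0, 0, 0]? False
[1, 0, 0, 0] <= [0, 0, 0, 1]? False
Relation: concurrent

Answer: concurrent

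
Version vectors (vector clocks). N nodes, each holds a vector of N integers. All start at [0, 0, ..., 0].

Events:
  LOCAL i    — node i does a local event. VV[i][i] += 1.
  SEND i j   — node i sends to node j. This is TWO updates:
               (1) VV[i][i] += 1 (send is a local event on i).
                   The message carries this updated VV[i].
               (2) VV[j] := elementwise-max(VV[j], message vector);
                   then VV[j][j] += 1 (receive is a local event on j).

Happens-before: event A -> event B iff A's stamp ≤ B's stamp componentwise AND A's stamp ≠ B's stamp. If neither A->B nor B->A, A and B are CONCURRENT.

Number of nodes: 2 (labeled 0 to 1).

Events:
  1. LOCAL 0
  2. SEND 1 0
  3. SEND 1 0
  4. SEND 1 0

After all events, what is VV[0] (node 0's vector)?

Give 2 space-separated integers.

Answer: 4 3

Derivation:
Initial: VV[0]=[0, 0]
Initial: VV[1]=[0, 0]
Event 1: LOCAL 0: VV[0][0]++ -> VV[0]=[1, 0]
Event 2: SEND 1->0: VV[1][1]++ -> VV[1]=[0, 1], msg_vec=[0, 1]; VV[0]=max(VV[0],msg_vec) then VV[0][0]++ -> VV[0]=[2, 1]
Event 3: SEND 1->0: VV[1][1]++ -> VV[1]=[0, 2], msg_vec=[0, 2]; VV[0]=max(VV[0],msg_vec) then VV[0][0]++ -> VV[0]=[3, 2]
Event 4: SEND 1->0: VV[1][1]++ -> VV[1]=[0, 3], msg_vec=[0, 3]; VV[0]=max(VV[0],msg_vec) then VV[0][0]++ -> VV[0]=[4, 3]
Final vectors: VV[0]=[4, 3]; VV[1]=[0, 3]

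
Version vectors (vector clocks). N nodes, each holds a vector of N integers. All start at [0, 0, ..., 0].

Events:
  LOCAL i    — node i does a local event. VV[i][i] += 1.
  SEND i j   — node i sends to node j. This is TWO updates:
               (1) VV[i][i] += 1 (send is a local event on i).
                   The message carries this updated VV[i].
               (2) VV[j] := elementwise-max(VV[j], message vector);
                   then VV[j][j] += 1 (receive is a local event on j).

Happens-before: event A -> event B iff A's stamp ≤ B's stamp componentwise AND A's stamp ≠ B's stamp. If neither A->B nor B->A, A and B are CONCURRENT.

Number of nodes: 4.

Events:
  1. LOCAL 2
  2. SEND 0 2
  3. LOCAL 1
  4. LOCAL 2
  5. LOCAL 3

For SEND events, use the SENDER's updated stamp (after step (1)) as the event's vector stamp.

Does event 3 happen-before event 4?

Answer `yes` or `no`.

Answer: no

Derivation:
Initial: VV[0]=[0, 0, 0, 0]
Initial: VV[1]=[0, 0, 0, 0]
Initial: VV[2]=[0, 0, 0, 0]
Initial: VV[3]=[0, 0, 0, 0]
Event 1: LOCAL 2: VV[2][2]++ -> VV[2]=[0, 0, 1, 0]
Event 2: SEND 0->2: VV[0][0]++ -> VV[0]=[1, 0, 0, 0], msg_vec=[1, 0, 0, 0]; VV[2]=max(VV[2],msg_vec) then VV[2][2]++ -> VV[2]=[1, 0, 2, 0]
Event 3: LOCAL 1: VV[1][1]++ -> VV[1]=[0, 1, 0, 0]
Event 4: LOCAL 2: VV[2][2]++ -> VV[2]=[1, 0, 3, 0]
Event 5: LOCAL 3: VV[3][3]++ -> VV[3]=[0, 0, 0, 1]
Event 3 stamp: [0, 1, 0, 0]
Event 4 stamp: [1, 0, 3, 0]
[0, 1, 0, 0] <= [1, 0, 3, 0]? False. Equal? False. Happens-before: False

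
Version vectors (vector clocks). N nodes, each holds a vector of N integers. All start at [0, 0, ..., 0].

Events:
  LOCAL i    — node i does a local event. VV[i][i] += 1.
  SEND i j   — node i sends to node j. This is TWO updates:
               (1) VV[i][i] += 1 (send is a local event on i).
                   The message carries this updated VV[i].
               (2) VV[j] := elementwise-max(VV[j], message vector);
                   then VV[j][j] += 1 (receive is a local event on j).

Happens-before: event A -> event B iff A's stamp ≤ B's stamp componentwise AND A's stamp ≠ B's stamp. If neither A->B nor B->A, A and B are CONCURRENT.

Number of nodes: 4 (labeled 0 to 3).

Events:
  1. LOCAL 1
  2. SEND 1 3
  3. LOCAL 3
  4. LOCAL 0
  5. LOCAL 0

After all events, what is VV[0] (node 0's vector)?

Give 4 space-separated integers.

Answer: 2 0 0 0

Derivation:
Initial: VV[0]=[0, 0, 0, 0]
Initial: VV[1]=[0, 0, 0, 0]
Initial: VV[2]=[0, 0, 0, 0]
Initial: VV[3]=[0, 0, 0, 0]
Event 1: LOCAL 1: VV[1][1]++ -> VV[1]=[0, 1, 0, 0]
Event 2: SEND 1->3: VV[1][1]++ -> VV[1]=[0, 2, 0, 0], msg_vec=[0, 2, 0, 0]; VV[3]=max(VV[3],msg_vec) then VV[3][3]++ -> VV[3]=[0, 2, 0, 1]
Event 3: LOCAL 3: VV[3][3]++ -> VV[3]=[0, 2, 0, 2]
Event 4: LOCAL 0: VV[0][0]++ -> VV[0]=[1, 0, 0, 0]
Event 5: LOCAL 0: VV[0][0]++ -> VV[0]=[2, 0, 0, 0]
Final vectors: VV[0]=[2, 0, 0, 0]; VV[1]=[0, 2, 0, 0]; VV[2]=[0, 0, 0, 0]; VV[3]=[0, 2, 0, 2]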